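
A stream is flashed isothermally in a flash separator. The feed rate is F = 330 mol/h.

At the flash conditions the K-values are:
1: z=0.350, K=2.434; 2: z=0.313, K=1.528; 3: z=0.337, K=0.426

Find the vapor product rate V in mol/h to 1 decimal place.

V = 259.6 mol/h

Material balance + equilibrium reduce to Σ zᵢ(Kᵢ−1)/(1+V/F(Kᵢ−1)) = 0.
Feasibility: ΣzᵢKᵢ = 1.474, Σzᵢ/Kᵢ = 1.140 — both > 1, two phases present.
Newton–Raphson from V/F = 0.35:
  V/F = 0.350: g = 0.2316, g' = -0.555 → V/F = 0.767
  V/F = 0.767: g = 0.0109, g' = -0.562 → V/F = 0.787
Converged at V/F = 0.787.
Then V = V/F·F = 0.7865·330 = 259.6 mol/h and L = F − V = 70.4 mol/h.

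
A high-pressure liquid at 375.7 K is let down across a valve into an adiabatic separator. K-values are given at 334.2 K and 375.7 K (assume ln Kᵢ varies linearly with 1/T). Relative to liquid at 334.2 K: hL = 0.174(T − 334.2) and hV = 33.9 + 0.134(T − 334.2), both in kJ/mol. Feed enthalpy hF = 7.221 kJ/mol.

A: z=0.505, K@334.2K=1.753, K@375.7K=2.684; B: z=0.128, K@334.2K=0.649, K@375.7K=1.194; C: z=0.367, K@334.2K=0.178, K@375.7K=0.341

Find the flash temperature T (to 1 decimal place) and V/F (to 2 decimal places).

T = 340.4 K, V/F = 0.18

Adiabatic flash: solve Rachford–Rice at each trial T, then check hF = ψ·hV(T) + (1−ψ)·hL(T).
  T = 334.2 K: K = (1.753, 0.649, 0.178), RR gives ψ = 0.061, H_out = 2.071 kJ/mol
  T = 375.7 K: K = (2.684, 1.194, 0.341), RR gives ψ = 0.656, H_out = 28.373 kJ/mol
  T = 354.9 K: K = (2.195, 0.895, 0.251), RR gives ψ = 0.402, H_out = 16.911 kJ/mol
  T = 344.5 K: K = (1.967, 0.765, 0.212), RR gives ψ = 0.252, H_out = 10.236 kJ/mol
  T = 339.4 K: K = (1.860, 0.706, 0.195), RR gives ψ = 0.165, H_out = 6.459 kJ/mol
  T = 341.9 K: K = (1.912, 0.735, 0.203), RR gives ψ = 0.209, H_out = 8.365 kJ/mol
  T = 340.6 K: K = (1.885, 0.720, 0.199), RR gives ψ = 0.186, H_out = 7.388 kJ/mol
Linear interpolation between T = 339.4 (H_out = 6.459) and T = 340.6 (H_out = 7.388) on hF = 7.221 gives T ≈ 340.4 K, at which ψ = 0.18.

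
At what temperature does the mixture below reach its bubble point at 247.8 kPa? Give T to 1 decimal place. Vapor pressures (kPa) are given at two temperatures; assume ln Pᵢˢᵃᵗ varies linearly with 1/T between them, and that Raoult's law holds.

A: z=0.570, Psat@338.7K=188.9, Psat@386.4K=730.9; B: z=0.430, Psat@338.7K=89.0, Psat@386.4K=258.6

T = 356.9 K

Bubble-point temperature: ΣzᵢPᵢˢᵃᵗ(T) = P. Interpolate ln Pᵢˢᵃᵗ = aᵢ + bᵢ/T.
  T = 338.7 K: ΣzᵢPᵢˢᵃᵗ = 145.94 kPa
  T = 386.4 K: ΣzᵢPᵢˢᵃᵗ = 527.81 kPa
  T = 362.5 K: ΣzᵢPᵢˢᵃᵗ = 288.61 kPa
  T = 350.6 K: ΣzᵢPᵢˢᵃᵗ = 207.51 kPa
  T = 356.6 K: ΣzᵢPᵢˢᵃᵗ = 245.71 kPa
  T = 359.6 K: ΣzᵢPᵢˢᵃᵗ = 266.83 kPa
  T = 358.1 K: ΣzᵢPᵢˢᵃᵗ = 256.09 kPa
Interpolating between 356.6 K and 358.1 K gives T ≈ 356.9 K.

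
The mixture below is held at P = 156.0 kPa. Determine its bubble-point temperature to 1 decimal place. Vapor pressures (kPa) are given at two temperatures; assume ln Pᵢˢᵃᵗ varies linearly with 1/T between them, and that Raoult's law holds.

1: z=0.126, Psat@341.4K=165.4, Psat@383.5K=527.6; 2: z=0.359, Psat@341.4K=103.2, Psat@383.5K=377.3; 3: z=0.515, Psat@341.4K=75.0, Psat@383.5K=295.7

T = 355.8 K

Bubble-point temperature: ΣzᵢPᵢˢᵃᵗ(T) = P. Interpolate ln Pᵢˢᵃᵗ = aᵢ + bᵢ/T.
  T = 341.4 K: ΣzᵢPᵢˢᵃᵗ = 96.51 kPa
  T = 383.5 K: ΣzᵢPᵢˢᵃᵗ = 354.21 kPa
  T = 362.4 K: ΣzᵢPᵢˢᵃᵗ = 191.57 kPa
  T = 351.9 K: ΣzᵢPᵢˢᵃᵗ = 137.34 kPa
  T = 357.1 K: ΣzᵢPᵢˢᵃᵗ = 162.34 kPa
  T = 354.5 K: ΣzᵢPᵢˢᵃᵗ = 149.41 kPa
Interpolating between 354.5 K and 357.1 K gives T ≈ 355.8 K.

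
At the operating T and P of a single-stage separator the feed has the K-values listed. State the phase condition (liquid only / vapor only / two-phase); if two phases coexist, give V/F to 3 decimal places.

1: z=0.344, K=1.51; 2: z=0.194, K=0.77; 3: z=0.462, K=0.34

liquid only

ΣzᵢKᵢ = 0.826; Σzᵢ/Kᵢ = 1.839.
Since ΣzᵢKᵢ < 1 the mixture is below its bubble point — single liquid phase.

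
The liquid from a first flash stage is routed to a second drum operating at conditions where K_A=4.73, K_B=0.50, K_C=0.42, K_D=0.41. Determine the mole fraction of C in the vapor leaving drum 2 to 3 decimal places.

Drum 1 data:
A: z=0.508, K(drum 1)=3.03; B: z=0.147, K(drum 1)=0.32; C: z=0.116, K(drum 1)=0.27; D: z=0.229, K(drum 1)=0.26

Drum 1:
Let ψ₁ = V/F and solve Σ zᵢ(Kᵢ−1)/(1+ψ₁(Kᵢ−1)) = 0.
g(0) = ΣzᵢKᵢ − 1 = 0.677 and g(1) = 1 − Σzᵢ/Kᵢ = -0.937, so a root lies in (0, 1).
Iterate (Newton) starting at ψ₁ = 0.56:
  ψ₁ = 0.560: g = -0.1114, g' = -1.178 → ψ₁ = 0.465
  ψ₁ = 0.465: g = -0.0027, g' = -1.133 → ψ₁ = 0.463
Converged at ψ₁ = 0.463.
Drum-1 compositions:
  A: x = 0.262, y = 0.793
  B: x = 0.215, y = 0.069
  C: x = 0.175, y = 0.047
  D: x = 0.348, y = 0.091
Drum-2 feed = drum-1 liquid: z₂ = (0.2619, 0.2146, 0.1752, 0.3484).
Drum 2:
Let ψ₂ = V/F and solve Σ zᵢ(Kᵢ−1)/(1+ψ₂(Kᵢ−1)) = 0.
g(0) = ΣzᵢKᵢ − 1 = 0.562 and g(1) = 1 − Σzᵢ/Kᵢ = -0.751, so a root lies in (0, 1).
Newton–Raphson from ψ₂ = 0.43:
  ψ₂ = 0.430: g = -0.1723, g' = -0.947 → ψ₂ = 0.248
  ψ₂ = 0.248: g = 0.0255, g' = -1.300 → ψ₂ = 0.268
Converged at ψ₂ = 0.268.
  A: x = 0.131, y = 0.619
  B: x = 0.248, y = 0.124
  C: x = 0.207, y = 0.087
  D: x = 0.414, y = 0.170

y_C (drum 2) = 0.087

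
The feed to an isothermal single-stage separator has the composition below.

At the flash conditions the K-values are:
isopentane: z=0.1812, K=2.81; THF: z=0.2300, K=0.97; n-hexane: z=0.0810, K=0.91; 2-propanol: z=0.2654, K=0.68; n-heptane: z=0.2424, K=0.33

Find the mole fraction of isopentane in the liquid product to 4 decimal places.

Iterate (Newton) starting at ψ = 0.46:
  ψ = 0.4600: g = -0.16998, g' = -0.4424 → ψ = 0.0758
  ψ = 0.0758: g = 0.01602, g' = -0.6092 → ψ = 0.1021
  ψ = 0.1021: g = 0.00042, g' = -0.5782 → ψ = 0.1028
Converged at ψ = 0.1028.
Compositions from xᵢ = zᵢ/(1+ψ(Kᵢ−1)), yᵢ = Kᵢxᵢ:
  isopentane: x = 0.1528, y = 0.4293
  THF: x = 0.2307, y = 0.2238
  n-hexane: x = 0.0818, y = 0.0744
  2-propanol: x = 0.2744, y = 0.1866
  n-heptane: x = 0.2603, y = 0.0859

x_isopentane = 0.1528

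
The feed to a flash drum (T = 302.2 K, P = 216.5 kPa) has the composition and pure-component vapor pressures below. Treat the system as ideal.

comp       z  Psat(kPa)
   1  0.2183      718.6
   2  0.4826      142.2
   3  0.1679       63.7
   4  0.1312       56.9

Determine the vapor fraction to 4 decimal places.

ψ = 0.1075

Raoult's law: Kᵢ = Pᵢˢᵃᵗ/P = Pᵢˢᵃᵗ/216.5.
  K_1 = 718.6/216.5 = 3.319169, K_2 = 142.2/216.5 = 0.656813, K_3 = 63.7/216.5 = 0.294226, K_4 = 56.9/216.5 = 0.262818
Material balance + equilibrium reduce to Σ zᵢ(Kᵢ−1)/(1+ψ(Kᵢ−1)) = 0.
Check two-phase: ΣzᵢKᵢ = 1.1254 > 1 and Σzᵢ/Kᵢ = 1.8704 > 1, so g(0) = 0.1254 > 0 and g(1) = -0.8704 < 0.
Iterate (Newton) starting at ψ = 0.33:
  ψ = 0.3300: g = -0.18228, g' = -0.7157 → ψ = 0.0753
  ψ = 0.0753: g = 0.03342, g' = -1.0840 → ψ = 0.1061
  ψ = 0.1061: g = 0.00136, g' = -0.9989 → ψ = 0.1075
Converged at ψ = 0.1075.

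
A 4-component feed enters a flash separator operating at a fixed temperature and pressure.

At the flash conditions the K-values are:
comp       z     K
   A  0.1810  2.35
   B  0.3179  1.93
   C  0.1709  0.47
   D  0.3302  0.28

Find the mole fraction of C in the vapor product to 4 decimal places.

y_C = 0.0950

Rachford–Rice: g(V/F) = Σ zᵢ(Kᵢ−1)/(1+V/F(Kᵢ−1)) = 0.
g(0) = ΣzᵢKᵢ − 1 = 0.2117 and g(1) = 1 − Σzᵢ/Kᵢ = -0.7846, so a root lies in (0, 1).
Iterate (Newton) starting at V/F = 0.33:
  V/F = 0.3300: g = -0.02635, g' = -0.6839 → V/F = 0.2915
  V/F = 0.2915: g = -0.00006, g' = -0.6814 → V/F = 0.2914
Converged at V/F = 0.2914.
Compositions from xᵢ = zᵢ/(1+V/F(Kᵢ−1)), yᵢ = Kᵢxᵢ:
  A: x = 0.1299, y = 0.3053
  B: x = 0.2501, y = 0.4827
  C: x = 0.2021, y = 0.0950
  D: x = 0.4179, y = 0.1170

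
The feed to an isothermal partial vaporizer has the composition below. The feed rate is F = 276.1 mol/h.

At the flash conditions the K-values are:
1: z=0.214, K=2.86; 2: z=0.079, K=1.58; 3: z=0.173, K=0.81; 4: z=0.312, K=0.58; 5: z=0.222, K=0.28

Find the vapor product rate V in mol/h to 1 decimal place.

V = 41.6 mol/h

Newton iteration, β⁰ = 0.5:
  β = 0.500: g = -0.2102, g' = -0.592 → β = 0.145
  β = 0.145: g = 0.0042, g' = -0.695 → β = 0.151
Converged at β = 0.151.
Then V = β·F = 0.1507·276.1 = 41.6 mol/h and L = F − V = 234.5 mol/h.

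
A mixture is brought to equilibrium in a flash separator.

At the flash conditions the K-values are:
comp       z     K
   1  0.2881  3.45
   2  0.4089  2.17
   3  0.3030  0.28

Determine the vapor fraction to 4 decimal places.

Material balance + equilibrium reduce to Σ zᵢ(Kᵢ−1)/(1+ψ(Kᵢ−1)) = 0.
Feasibility: ΣzᵢKᵢ = 1.9661, Σzᵢ/Kᵢ = 1.3541 — both > 1, two phases present.
Newton–Raphson from ψ = 0.4:
  ψ = 0.4000: g = 0.37598, g' = -1.0107 → ψ = 0.7720
  ψ = 0.7720: g = 0.00431, g' = -1.1576 → ψ = 0.7757
Converged at ψ = 0.7757.

ψ = 0.7757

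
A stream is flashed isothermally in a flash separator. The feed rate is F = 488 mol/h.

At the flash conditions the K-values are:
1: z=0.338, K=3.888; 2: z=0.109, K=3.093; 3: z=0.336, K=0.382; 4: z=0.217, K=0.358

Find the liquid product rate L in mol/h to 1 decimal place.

L = 241.6 mol/h

Rachford–Rice: g(ψ) = Σ zᵢ(Kᵢ−1)/(1+ψ(Kᵢ−1)) = 0.
Check two-phase: ΣzᵢKᵢ = 1.857 > 1 and Σzᵢ/Kᵢ = 1.608 > 1, so g(0) = 0.857 > 0 and g(1) = -0.608 < 0.
Iterate (Newton) starting at ψ = 0.48:
  ψ = 0.480: g = 0.0263, g' = -1.060 → ψ = 0.505
Converged at ψ = 0.505.
Then V = ψ·F = 0.5050·488 = 246.4 mol/h and L = F − V = 241.6 mol/h.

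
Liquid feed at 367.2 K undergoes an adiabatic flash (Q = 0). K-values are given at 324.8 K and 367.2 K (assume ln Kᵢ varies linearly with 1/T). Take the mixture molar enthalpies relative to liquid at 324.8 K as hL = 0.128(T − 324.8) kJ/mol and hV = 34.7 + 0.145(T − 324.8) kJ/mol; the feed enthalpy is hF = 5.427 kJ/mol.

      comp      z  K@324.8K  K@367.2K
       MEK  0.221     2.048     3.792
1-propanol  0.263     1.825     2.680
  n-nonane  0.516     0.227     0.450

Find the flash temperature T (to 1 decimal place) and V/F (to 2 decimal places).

T = 329.0 K, V/F = 0.14

Adiabatic flash: solve Rachford–Rice at each trial T, then check hF = ψ·hV(T) + (1−ψ)·hL(T).
  T = 324.8 K: K = (2.048, 1.825, 0.227), RR gives ψ = 0.069, H_out = 2.391 kJ/mol
  T = 367.2 K: K = (3.792, 2.680, 0.450), RR gives ψ = 0.635, H_out = 27.928 kJ/mol
  T = 346.0 K: K = (2.840, 2.238, 0.326), RR gives ψ = 0.373, H_out = 15.775 kJ/mol
  T = 335.4 K: K = (2.424, 2.027, 0.274), RR gives ψ = 0.237, H_out = 9.621 kJ/mol
  T = 330.1 K: K = (2.231, 1.925, 0.250), RR gives ψ = 0.159, H_out = 6.212 kJ/mol
  T = 327.5 K: K = (2.140, 1.876, 0.238), RR gives ψ = 0.117, H_out = 4.400 kJ/mol
  T = 328.8 K: K = (2.185, 1.900, 0.244), RR gives ψ = 0.138, H_out = 5.320 kJ/mol
Linear interpolation between T = 328.8 (H_out = 5.320) and T = 330.1 (H_out = 6.212) on hF = 5.427 gives T ≈ 329.0 K, at which ψ = 0.14.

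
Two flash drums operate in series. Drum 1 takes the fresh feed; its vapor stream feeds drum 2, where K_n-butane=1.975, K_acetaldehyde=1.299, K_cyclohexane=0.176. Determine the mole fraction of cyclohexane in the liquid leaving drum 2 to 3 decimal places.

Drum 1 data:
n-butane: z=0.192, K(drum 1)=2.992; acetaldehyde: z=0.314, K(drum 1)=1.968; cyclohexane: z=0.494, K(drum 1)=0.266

Drum 1:
Material balance + equilibrium reduce to Σ zᵢ(Kᵢ−1)/(1+ψ₁(Kᵢ−1)) = 0.
g(0) = ΣzᵢKᵢ − 1 = 0.324 and g(1) = 1 − Σzᵢ/Kᵢ = -1.081, so a root lies in (0, 1).
Newton iteration, ψ₁⁰ = 0.53:
  ψ₁ = 0.530: g = -0.2065, g' = -1.022 → ψ₁ = 0.328
  ψ₁ = 0.328: g = -0.0154, g' = -0.910 → ψ₁ = 0.311
Converged at ψ₁ = 0.311.
Drum-1 compositions:
  n-butane: x = 0.119, y = 0.355
  acetaldehyde: x = 0.241, y = 0.475
  cyclohexane: x = 0.640, y = 0.170
Drum-2 feed = drum-1 vapor: z₂ = (0.3547, 0.4750, 0.1703).
Drum 2:
Newton–Raphson from ψ₂ = 0.43:
  ψ₂ = 0.430: g = 0.1523, g' = -0.478 → ψ₂ = 0.749
  ψ₂ = 0.749: g = -0.0501, g' = -0.928 → ψ₂ = 0.695
  ψ₂ = 0.695: g = -0.0042, g' = -0.781 → ψ₂ = 0.689
Converged at ψ₂ = 0.689.
  n-butane: x = 0.212, y = 0.419
  acetaldehyde: x = 0.394, y = 0.512
  cyclohexane: x = 0.394, y = 0.069

x_cyclohexane (drum 2) = 0.394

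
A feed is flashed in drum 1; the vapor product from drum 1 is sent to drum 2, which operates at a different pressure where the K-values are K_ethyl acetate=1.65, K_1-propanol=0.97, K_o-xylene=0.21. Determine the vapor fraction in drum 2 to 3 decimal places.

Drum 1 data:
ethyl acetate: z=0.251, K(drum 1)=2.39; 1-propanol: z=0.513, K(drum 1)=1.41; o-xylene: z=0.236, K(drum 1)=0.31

V/F (drum 2) = 0.255

Drum 1:
Rachford–Rice: g(ψ₁) = Σ zᵢ(Kᵢ−1)/(1+ψ₁(Kᵢ−1)) = 0.
Check two-phase: ΣzᵢKᵢ = 1.396 > 1 and Σzᵢ/Kᵢ = 1.230 > 1, so g(0) = 0.396 > 0 and g(1) = -0.230 < 0.
Newton iteration, ψ₁⁰ = 0.51:
  ψ₁ = 0.510: g = 0.1269, g' = -0.493 → ψ₁ = 0.768
  ψ₁ = 0.768: g = -0.0174, g' = -0.671 → ψ₁ = 0.742
  ψ₁ = 0.742: g = -0.0004, g' = -0.640 → ψ₁ = 0.741
Converged at ψ₁ = 0.741.
Drum-1 compositions:
  ethyl acetate: x = 0.124, y = 0.296
  1-propanol: x = 0.393, y = 0.555
  o-xylene: x = 0.483, y = 0.150
Drum-2 feed = drum-1 vapor: z₂ = (0.2955, 0.5548, 0.1497).
Drum 2:
Let ψ₂ = V/F and solve Σ zᵢ(Kᵢ−1)/(1+ψ₂(Kᵢ−1)) = 0.
Feasibility: ΣzᵢKᵢ = 1.057, Σzᵢ/Kᵢ = 1.464 — both > 1, two phases present.
Iterate (Newton) starting at ψ₂ = 0.5:
  ψ₂ = 0.500: g = -0.0674, g' = -0.327 → ψ₂ = 0.294
  ψ₂ = 0.294: g = -0.0095, g' = -0.247 → ψ₂ = 0.255
Converged at ψ₂ = 0.255.
  ethyl acetate: x = 0.254, y = 0.418
  1-propanol: x = 0.559, y = 0.542
  o-xylene: x = 0.187, y = 0.039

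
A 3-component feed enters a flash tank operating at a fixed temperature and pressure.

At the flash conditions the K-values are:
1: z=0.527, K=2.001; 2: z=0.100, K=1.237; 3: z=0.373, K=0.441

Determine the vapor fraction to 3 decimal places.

Material balance + equilibrium reduce to Σ zᵢ(Kᵢ−1)/(1+ψ(Kᵢ−1)) = 0.
Feasibility: ΣzᵢKᵢ = 1.343, Σzᵢ/Kᵢ = 1.190 — both > 1, two phases present.
Newton iteration, ψ⁰ = 0.5:
  ψ = 0.500: g = 0.0834, g' = -0.464 → ψ = 0.680
  ψ = 0.680: g = -0.0020, g' = -0.494 → ψ = 0.676
Converged at ψ = 0.676.

ψ = 0.676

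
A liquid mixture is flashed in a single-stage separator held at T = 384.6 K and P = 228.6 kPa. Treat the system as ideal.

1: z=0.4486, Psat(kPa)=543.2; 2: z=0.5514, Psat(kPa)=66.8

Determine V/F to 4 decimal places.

V/F = 0.2331

Raoult's law: Kᵢ = Pᵢˢᵃᵗ/P = Pᵢˢᵃᵗ/228.6.
  K_1 = 543.2/228.6 = 2.376203, K_2 = 66.8/228.6 = 0.292213
Iterate (Newton) starting at V/F = 0.5:
  V/F = 0.5000: g = -0.23832, g' = -0.9598 → V/F = 0.2517
  V/F = 0.2517: g = -0.01634, g' = -0.8776 → V/F = 0.2331
Converged at V/F = 0.2331.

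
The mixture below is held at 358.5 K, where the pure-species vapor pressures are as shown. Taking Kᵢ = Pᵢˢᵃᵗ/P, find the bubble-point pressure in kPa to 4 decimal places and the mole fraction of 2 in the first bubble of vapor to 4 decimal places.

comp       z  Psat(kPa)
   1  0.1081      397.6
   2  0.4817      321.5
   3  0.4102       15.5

Pbub = 204.2052 kPa, y_2 = 0.7584

At the bubble point ψ → 0, so ΣzᵢKᵢ = 1 with Kᵢ = Pᵢˢᵃᵗ/P ⇒ P = ΣzᵢPᵢˢᵃᵗ.
P = 0.1081·397.6 + 0.4817·321.5 + 0.4102·15.5 = 204.2052 kPa
yᵢ = zᵢPᵢˢᵃᵗ/P ⇒ y_2 = 0.4817·321.5/204.2052 = 0.7584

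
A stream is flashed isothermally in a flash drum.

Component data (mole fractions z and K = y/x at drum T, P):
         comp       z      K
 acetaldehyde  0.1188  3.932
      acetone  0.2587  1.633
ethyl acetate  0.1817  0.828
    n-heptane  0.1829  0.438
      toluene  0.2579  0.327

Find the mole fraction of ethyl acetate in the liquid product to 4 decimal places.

x_ethyl acetate = 0.1889

Newton iteration, ψ⁰ = 0.47:
  ψ = 0.4700: g = -0.15487, g' = -0.6051 → ψ = 0.2141
  ψ = 0.2141: g = 0.00615, g' = -0.7058 → ψ = 0.2228
Converged at ψ = 0.2228.
Compositions from xᵢ = zᵢ/(1+ψ(Kᵢ−1)), yᵢ = Kᵢxᵢ:
  acetaldehyde: x = 0.0719, y = 0.2825
  acetone: x = 0.2267, y = 0.3702
  ethyl acetate: x = 0.1889, y = 0.1564
  n-heptane: x = 0.2091, y = 0.0916
  toluene: x = 0.3034, y = 0.0992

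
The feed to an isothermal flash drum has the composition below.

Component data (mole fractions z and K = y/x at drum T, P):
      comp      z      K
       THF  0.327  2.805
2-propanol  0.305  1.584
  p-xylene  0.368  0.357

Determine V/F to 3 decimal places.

Material balance + equilibrium reduce to Σ zᵢ(Kᵢ−1)/(1+V/F(Kᵢ−1)) = 0.
Feasibility: ΣzᵢKᵢ = 1.532, Σzᵢ/Kᵢ = 1.340 — both > 1, two phases present.
Iterate (Newton) starting at V/F = 0.5:
  V/F = 0.500: g = 0.0994, g' = -0.687 → V/F = 0.645
  V/F = 0.645: g = -0.0019, g' = -0.726 → V/F = 0.642
Converged at V/F = 0.642.

V/F = 0.642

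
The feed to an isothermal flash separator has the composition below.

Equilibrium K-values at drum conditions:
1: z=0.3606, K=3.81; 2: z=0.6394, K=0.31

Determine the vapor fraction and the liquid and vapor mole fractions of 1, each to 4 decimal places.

Binary case is linear: z₁(K₁−1)(1+ψ(K₂−1)) + z₂(K₂−1)(1+ψ(K₁−1)) = 0
⇒ ψ = [z₁(K₁−1)+z₂(K₂−1)] / [−(K₁−1)(K₂−1)] = 0.57210/1.93890 = 0.2951
Compositions from xᵢ = zᵢ/(1+ψ(Kᵢ−1)), yᵢ = Kᵢxᵢ:
  1: x = 0.1971, y = 0.7511
  2: x = 0.8029, y = 0.2489

ψ = 0.2951, x_1 = 0.1971, y_1 = 0.7511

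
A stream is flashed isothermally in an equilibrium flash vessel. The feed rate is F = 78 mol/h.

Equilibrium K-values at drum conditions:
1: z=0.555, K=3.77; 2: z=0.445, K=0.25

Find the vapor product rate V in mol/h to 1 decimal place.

Material balance + equilibrium reduce to Σ zᵢ(Kᵢ−1)/(1+β(Kᵢ−1)) = 0.
Check two-phase: ΣzᵢKᵢ = 2.204 > 1 and Σzᵢ/Kᵢ = 1.927 > 1, so g(0) = 1.204 > 0 and g(1) = -0.927 < 0.
Iterate (Newton) starting at β = 0.5:
  β = 0.500: g = 0.1106, g' = -1.389 → β = 0.580
  β = 0.580: g = -0.0003, g' = -1.411 → β = 0.579
Converged at β = 0.579.
Then V = β·F = 0.5794·78 = 45.2 mol/h and L = F − V = 32.8 mol/h.

V = 45.2 mol/h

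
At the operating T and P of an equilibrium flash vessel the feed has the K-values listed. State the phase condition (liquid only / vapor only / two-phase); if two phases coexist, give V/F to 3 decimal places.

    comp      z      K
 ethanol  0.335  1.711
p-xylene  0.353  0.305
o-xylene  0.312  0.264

liquid only

ΣzᵢKᵢ = 0.763; Σzᵢ/Kᵢ = 2.535.
Since ΣzᵢKᵢ < 1 the mixture is below its bubble point — single liquid phase.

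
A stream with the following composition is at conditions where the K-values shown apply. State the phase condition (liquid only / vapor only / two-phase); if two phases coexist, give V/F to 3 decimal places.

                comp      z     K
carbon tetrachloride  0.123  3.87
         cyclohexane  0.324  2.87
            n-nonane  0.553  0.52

two-phase, V/F = 0.667

ΣzᵢKᵢ = 1.693; Σzᵢ/Kᵢ = 1.208.
Both exceed 1, so a two-phase solution exists.
Rachford–Rice: g(ψ) = Σ zᵢ(Kᵢ−1)/(1+ψ(Kᵢ−1)) = 0.
Newton iteration, ψ⁰ = 0.39:
  ψ = 0.390: g = 0.1904, g' = -0.797 → ψ = 0.629
  ψ = 0.629: g = 0.0242, g' = -0.630 → ψ = 0.667
Converged at ψ = 0.667.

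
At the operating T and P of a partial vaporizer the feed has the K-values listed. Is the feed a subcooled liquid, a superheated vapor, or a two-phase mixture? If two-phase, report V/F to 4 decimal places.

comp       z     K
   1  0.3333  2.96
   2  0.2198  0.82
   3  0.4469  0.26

two-phase, V/F = 0.2408

ΣzᵢKᵢ = 1.2830; Σzᵢ/Kᵢ = 2.0995.
Both exceed 1, so a two-phase solution exists.
Material balance + equilibrium reduce to Σ zᵢ(Kᵢ−1)/(1+ψ(Kᵢ−1)) = 0.
Newton iteration, ψ⁰ = 0.38:
  ψ = 0.3800: g = -0.12814, g' = -0.9024 → ψ = 0.2380
  ψ = 0.2380: g = 0.00272, g' = -0.9637 → ψ = 0.2408
Converged at ψ = 0.2408.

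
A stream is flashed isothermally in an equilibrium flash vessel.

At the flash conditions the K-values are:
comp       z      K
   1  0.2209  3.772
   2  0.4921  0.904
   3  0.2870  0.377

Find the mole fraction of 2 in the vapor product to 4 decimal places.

y_2 = 0.4629

Material balance + equilibrium reduce to Σ zᵢ(Kᵢ−1)/(1+ψ(Kᵢ−1)) = 0.
Feasibility: ΣzᵢKᵢ = 1.3863, Σzᵢ/Kᵢ = 1.3642 — both > 1, two phases present.
Newton–Raphson from ψ = 0.5:
  ψ = 0.5000: g = -0.05268, g' = -0.5381 → ψ = 0.4021
  ψ = 0.4021: g = 0.00187, g' = -0.5828 → ψ = 0.4053
Converged at ψ = 0.4053.
Compositions from xᵢ = zᵢ/(1+ψ(Kᵢ−1)), yᵢ = Kᵢxᵢ:
  1: x = 0.1040, y = 0.3924
  2: x = 0.5120, y = 0.4629
  3: x = 0.3840, y = 0.1448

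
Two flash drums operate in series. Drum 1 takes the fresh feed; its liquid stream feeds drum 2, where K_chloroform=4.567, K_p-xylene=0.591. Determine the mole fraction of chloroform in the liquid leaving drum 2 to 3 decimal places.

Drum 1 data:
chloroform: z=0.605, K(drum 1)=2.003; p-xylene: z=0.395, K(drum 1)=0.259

x_chloroform (drum 2) = 0.103

Drum 1:
Rachford–Rice: g(ψ₁) = Σ zᵢ(Kᵢ−1)/(1+ψ₁(Kᵢ−1)) = 0.
Feasibility: ΣzᵢKᵢ = 1.314, Σzᵢ/Kᵢ = 1.827 — both > 1, two phases present.
Binary case is linear: z₁(K₁−1)(1+ψ₁(K₂−1)) + z₂(K₂−1)(1+ψ₁(K₁−1)) = 0
⇒ ψ₁ = [z₁(K₁−1)+z₂(K₂−1)] / [−(K₁−1)(K₂−1)] = 0.3141/0.7432 = 0.423
Drum-1 compositions:
  chloroform: x = 0.425, y = 0.851
  p-xylene: x = 0.575, y = 0.149
Drum-2 feed = drum-1 liquid: z₂ = (0.4249, 0.5751).
Drum 2:
Rachford–Rice: g(ψ₂) = Σ zᵢ(Kᵢ−1)/(1+ψ₂(Kᵢ−1)) = 0.
Feasibility: ΣzᵢKᵢ = 2.280, Σzᵢ/Kᵢ = 1.066 — both > 1, two phases present.
Binary case is linear: z₁(K₁−1)(1+ψ₂(K₂−1)) + z₂(K₂−1)(1+ψ₂(K₁−1)) = 0
⇒ ψ₂ = [z₁(K₁−1)+z₂(K₂−1)] / [−(K₁−1)(K₂−1)] = 1.2803/1.4589 = 0.878
  chloroform: x = 0.103, y = 0.470
  p-xylene: x = 0.897, y = 0.530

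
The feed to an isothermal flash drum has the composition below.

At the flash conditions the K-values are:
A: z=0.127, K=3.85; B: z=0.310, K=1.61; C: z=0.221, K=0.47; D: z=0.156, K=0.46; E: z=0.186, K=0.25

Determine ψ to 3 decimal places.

ψ = 0.212

Rachford–Rice: g(ψ) = Σ zᵢ(Kᵢ−1)/(1+ψ(Kᵢ−1)) = 0.
g(0) = ΣzᵢKᵢ − 1 = 0.210 and g(1) = 1 − Σzᵢ/Kᵢ = -0.779, so a root lies in (0, 1).
Iterate (Newton) starting at ψ = 0.59:
  ψ = 0.590: g = -0.2702, g' = -0.772 → ψ = 0.240
  ψ = 0.240: g = -0.0211, g' = -0.749 → ψ = 0.212
Converged at ψ = 0.212.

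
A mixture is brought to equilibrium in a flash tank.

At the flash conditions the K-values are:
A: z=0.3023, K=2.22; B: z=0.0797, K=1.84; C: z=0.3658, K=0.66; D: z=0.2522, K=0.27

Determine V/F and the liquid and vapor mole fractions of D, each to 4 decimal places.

Rachford–Rice: g(V/F) = Σ zᵢ(Kᵢ−1)/(1+V/F(Kᵢ−1)) = 0.
Feasibility: ΣzᵢKᵢ = 1.1273, Σzᵢ/Kᵢ = 1.6678 — both > 1, two phases present.
Iterate (Newton) starting at V/F = 0.5:
  V/F = 0.5000: g = -0.16356, g' = -0.5962 → V/F = 0.2256
  V/F = 0.2256: g = -0.00965, g' = -0.5586 → V/F = 0.2084
Converged at V/F = 0.2084.
Compositions from xᵢ = zᵢ/(1+V/F(Kᵢ−1)), yᵢ = Kᵢxᵢ:
  A: x = 0.2410, y = 0.5350
  B: x = 0.0678, y = 0.1248
  C: x = 0.3937, y = 0.2598
  D: x = 0.2975, y = 0.0803

V/F = 0.2084, x_D = 0.2975, y_D = 0.0803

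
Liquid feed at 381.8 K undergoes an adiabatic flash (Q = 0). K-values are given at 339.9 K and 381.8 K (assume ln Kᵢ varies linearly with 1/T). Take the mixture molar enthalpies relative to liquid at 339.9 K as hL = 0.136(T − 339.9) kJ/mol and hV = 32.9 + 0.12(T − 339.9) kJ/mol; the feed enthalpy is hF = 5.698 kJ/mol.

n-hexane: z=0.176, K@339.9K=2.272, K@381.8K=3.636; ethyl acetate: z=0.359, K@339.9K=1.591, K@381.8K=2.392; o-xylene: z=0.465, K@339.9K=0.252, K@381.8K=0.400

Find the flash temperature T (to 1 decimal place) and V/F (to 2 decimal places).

Adiabatic flash: solve Rachford–Rice at each trial T, then check hF = ψ·hV(T) + (1−ψ)·hL(T).
  T = 339.9 K: K = (2.272, 1.591, 0.252), RR gives ψ = 0.136, H_out = 4.476 kJ/mol
  T = 381.8 K: K = (3.636, 2.392, 0.400), RR gives ψ = 0.620, H_out = 25.684 kJ/mol
  T = 360.9 K: K = (2.915, 1.975, 0.322), RR gives ψ = 0.413, H_out = 16.298 kJ/mol
  T = 350.4 K: K = (2.583, 1.778, 0.286), RR gives ψ = 0.290, H_out = 10.927 kJ/mol
  T = 345.1 K: K = (2.424, 1.683, 0.269), RR gives ψ = 0.218, H_out = 7.854 kJ/mol
  T = 342.5 K: K = (2.347, 1.637, 0.260), RR gives ψ = 0.178, H_out = 6.217 kJ/mol
  T = 341.2 K: K = (2.309, 1.614, 0.256), RR gives ψ = 0.158, H_out = 5.361 kJ/mol
Linear interpolation between T = 341.2 (H_out = 5.361) and T = 342.5 (H_out = 6.217) on hF = 5.698 gives T ≈ 341.7 K, at which ψ = 0.17.

T = 341.7 K, V/F = 0.17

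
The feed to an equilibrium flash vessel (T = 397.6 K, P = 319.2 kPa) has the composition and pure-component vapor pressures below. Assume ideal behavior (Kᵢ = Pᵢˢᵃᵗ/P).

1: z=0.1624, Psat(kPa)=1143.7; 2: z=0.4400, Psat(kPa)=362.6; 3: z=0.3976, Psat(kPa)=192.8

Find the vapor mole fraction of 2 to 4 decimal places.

y_2 = 0.4593

Raoult's law: Kᵢ = Pᵢˢᵃᵗ/P = Pᵢˢᵃᵗ/319.2.
  K_1 = 1143.7/319.2 = 3.583020, K_2 = 362.6/319.2 = 1.135965, K_3 = 192.8/319.2 = 0.604010
Newton iteration, ψ⁰ = 0.34:
  ψ = 0.3400: g = 0.09858, g' = -0.3978 → ψ = 0.5878
  ψ = 0.5878: g = 0.01676, g' = -0.2837 → ψ = 0.6469
  ψ = 0.6469: g = 0.00038, g' = -0.2714 → ψ = 0.6483
Converged at ψ = 0.6483.
Compositions from xᵢ = zᵢ/(1+ψ(Kᵢ−1)), yᵢ = Kᵢxᵢ:
  1: x = 0.0607, y = 0.2176
  2: x = 0.4044, y = 0.4593
  3: x = 0.5349, y = 0.3231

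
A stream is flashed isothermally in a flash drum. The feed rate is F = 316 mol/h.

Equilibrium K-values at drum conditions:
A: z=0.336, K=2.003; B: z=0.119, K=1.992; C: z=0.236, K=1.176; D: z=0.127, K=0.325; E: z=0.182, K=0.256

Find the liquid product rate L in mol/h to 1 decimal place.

L = 159.9 mol/h

Let β = V/F and solve Σ zᵢ(Kᵢ−1)/(1+β(Kᵢ−1)) = 0.
g(0) = ΣzᵢKᵢ − 1 = 0.275 and g(1) = 1 − Σzᵢ/Kᵢ = -0.530, so a root lies in (0, 1).
Newton iteration, β⁰ = 0.5:
  β = 0.500: g = -0.0035, g' = -0.596 → β = 0.494
Converged at β = 0.494.
Then V = β·F = 0.4941·316 = 156.1 mol/h and L = F − V = 159.9 mol/h.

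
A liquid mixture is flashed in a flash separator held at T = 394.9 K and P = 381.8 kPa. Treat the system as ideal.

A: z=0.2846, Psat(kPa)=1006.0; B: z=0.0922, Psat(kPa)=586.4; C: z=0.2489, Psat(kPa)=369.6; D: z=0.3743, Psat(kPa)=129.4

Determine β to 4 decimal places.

Raoult's law: Kᵢ = Pᵢˢᵃᵗ/P = Pᵢˢᵃᵗ/381.8.
  K_A = 1006.0/381.8 = 2.634887, K_B = 586.4/381.8 = 1.535883, K_C = 369.6/381.8 = 0.968046, K_D = 129.4/381.8 = 0.338921
Material balance + equilibrium reduce to Σ zᵢ(Kᵢ−1)/(1+β(Kᵢ−1)) = 0.
g(0) = ΣzᵢKᵢ − 1 = 0.2593 and g(1) = 1 − Σzᵢ/Kᵢ = -0.5295, so a root lies in (0, 1).
Newton iteration, β⁰ = 0.5:
  β = 0.5000: g = -0.08272, g' = -0.6120 → β = 0.3648
  β = 0.3648: g = -0.00137, g' = -0.6013 → β = 0.3626
Converged at β = 0.3626.

β = 0.3626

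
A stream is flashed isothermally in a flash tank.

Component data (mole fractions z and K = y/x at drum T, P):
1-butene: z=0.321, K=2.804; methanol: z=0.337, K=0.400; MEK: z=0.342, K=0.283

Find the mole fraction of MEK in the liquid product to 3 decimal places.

Iterate (Newton) starting at β = 0.5:
  β = 0.500: g = -0.3666, g' = -0.964 → β = 0.120
  β = 0.120: g = -0.0096, g' = -1.058 → β = 0.110
Converged at β = 0.110.
Compositions from xᵢ = zᵢ/(1+β(Kᵢ−1)), yᵢ = Kᵢxᵢ:
  1-butene: x = 0.268, y = 0.751
  methanol: x = 0.361, y = 0.144
  MEK: x = 0.371, y = 0.105

x_MEK = 0.371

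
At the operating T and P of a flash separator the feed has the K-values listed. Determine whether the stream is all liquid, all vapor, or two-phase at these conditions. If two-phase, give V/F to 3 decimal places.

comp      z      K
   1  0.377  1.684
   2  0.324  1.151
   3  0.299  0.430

ΣzᵢKᵢ = 1.136; Σzᵢ/Kᵢ = 1.201.
Both exceed 1, so a two-phase solution exists.
Let ψ = V/F and solve Σ zᵢ(Kᵢ−1)/(1+ψ(Kᵢ−1)) = 0.
Iterate (Newton) starting at ψ = 0.5:
  ψ = 0.500: g = -0.0007, g' = -0.294 → ψ = 0.498
Converged at ψ = 0.498.

two-phase, V/F = 0.498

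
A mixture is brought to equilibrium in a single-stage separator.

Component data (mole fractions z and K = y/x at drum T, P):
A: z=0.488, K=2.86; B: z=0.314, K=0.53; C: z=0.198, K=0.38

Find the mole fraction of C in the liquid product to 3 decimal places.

Rachford–Rice: g(ψ) = Σ zᵢ(Kᵢ−1)/(1+ψ(Kᵢ−1)) = 0.
Check two-phase: ΣzᵢKᵢ = 1.637 > 1 and Σzᵢ/Kᵢ = 1.284 > 1, so g(0) = 0.637 > 0 and g(1) = -0.284 < 0.
Iterate (Newton) starting at ψ = 0.5:
  ψ = 0.500: g = 0.0995, g' = -0.732 → ψ = 0.636
  ψ = 0.636: g = 0.0026, g' = -0.703 → ψ = 0.640
Converged at ψ = 0.640.
Compositions from xᵢ = zᵢ/(1+ψ(Kᵢ−1)), yᵢ = Kᵢxᵢ:
  A: x = 0.223, y = 0.637
  B: x = 0.449, y = 0.238
  C: x = 0.328, y = 0.125

x_C = 0.328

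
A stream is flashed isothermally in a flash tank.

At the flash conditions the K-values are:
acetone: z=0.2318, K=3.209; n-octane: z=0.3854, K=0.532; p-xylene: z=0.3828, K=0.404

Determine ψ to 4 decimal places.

ψ = 0.0878

Let ψ = V/F and solve Σ zᵢ(Kᵢ−1)/(1+ψ(Kᵢ−1)) = 0.
Feasibility: ΣzᵢKᵢ = 1.1035, Σzᵢ/Kᵢ = 1.7442 — both > 1, two phases present.
Iterate (Newton) starting at ψ = 0.31:
  ψ = 0.3100: g = -0.18691, g' = -0.7186 → ψ = 0.0499
  ψ = 0.0499: g = 0.04140, g' = -1.1506 → ψ = 0.0859
  ψ = 0.0859: g = 0.00203, g' = -1.0418 → ψ = 0.0878
Converged at ψ = 0.0878.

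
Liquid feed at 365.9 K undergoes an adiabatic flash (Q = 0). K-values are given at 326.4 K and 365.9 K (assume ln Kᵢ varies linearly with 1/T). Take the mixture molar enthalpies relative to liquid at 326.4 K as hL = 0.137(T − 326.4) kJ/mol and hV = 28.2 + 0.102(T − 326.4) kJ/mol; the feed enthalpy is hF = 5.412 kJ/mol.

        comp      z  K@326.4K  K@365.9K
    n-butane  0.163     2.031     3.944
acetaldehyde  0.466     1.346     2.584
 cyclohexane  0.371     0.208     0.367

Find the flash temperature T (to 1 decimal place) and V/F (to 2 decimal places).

Adiabatic flash: solve Rachford–Rice at each trial T, then check hF = ψ·hV(T) + (1−ψ)·hL(T).
  T = 326.4 K: K = (2.031, 1.346, 0.208), RR gives ψ = 0.077, H_out = 2.161 kJ/mol
  T = 365.9 K: K = (3.944, 2.584, 0.367), RR gives ψ = 0.793, H_out = 26.665 kJ/mol
  T = 346.1 K: K = (2.882, 1.898, 0.281), RR gives ψ = 0.537, H_out = 17.474 kJ/mol
  T = 336.2 K: K = (2.430, 1.605, 0.242), RR gives ψ = 0.358, H_out = 11.328 kJ/mol
  T = 331.3 K: K = (2.224, 1.472, 0.225), RR gives ψ = 0.237, H_out = 7.320 kJ/mol
  T = 328.9 K: K = (2.128, 1.409, 0.216), RR gives ψ = 0.165, H_out = 4.972 kJ/mol
Linear interpolation between T = 328.9 (H_out = 4.972) and T = 331.3 (H_out = 7.320) on hF = 5.412 gives T ≈ 329.3 K, at which ψ = 0.18.

T = 329.3 K, V/F = 0.18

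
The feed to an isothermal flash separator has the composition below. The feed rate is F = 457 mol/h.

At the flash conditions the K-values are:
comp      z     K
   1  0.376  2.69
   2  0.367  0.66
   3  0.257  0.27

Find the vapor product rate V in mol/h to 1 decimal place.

Let β = V/F and solve Σ zᵢ(Kᵢ−1)/(1+β(Kᵢ−1)) = 0.
Check two-phase: ΣzᵢKᵢ = 1.323 > 1 and Σzᵢ/Kᵢ = 1.648 > 1, so g(0) = 0.323 > 0 and g(1) = -0.648 < 0.
Iterate (Newton) starting at β = 0.5:
  β = 0.500: g = -0.1014, g' = -0.717 → β = 0.359
  β = 0.359: g = -0.0006, g' = -0.723 → β = 0.358
Converged at β = 0.358.
Then V = β·F = 0.3578·457 = 163.5 mol/h and L = F − V = 293.5 mol/h.

V = 163.5 mol/h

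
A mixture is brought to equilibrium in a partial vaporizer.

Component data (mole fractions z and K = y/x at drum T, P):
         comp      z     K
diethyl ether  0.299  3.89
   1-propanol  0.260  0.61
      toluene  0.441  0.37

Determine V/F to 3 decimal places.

V/F = 0.305

Iterate (Newton) starting at V/F = 0.5:
  V/F = 0.500: g = -0.1781, g' = -0.852 → V/F = 0.291
  V/F = 0.291: g = 0.0149, g' = -1.050 → V/F = 0.305
Converged at V/F = 0.305.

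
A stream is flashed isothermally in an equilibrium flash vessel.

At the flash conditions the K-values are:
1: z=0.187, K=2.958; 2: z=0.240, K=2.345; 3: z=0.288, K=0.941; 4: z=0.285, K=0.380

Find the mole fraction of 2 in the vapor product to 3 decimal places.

y_2 = 0.293

Newton iteration, ψ⁰ = 0.69:
  ψ = 0.690: g = -0.0034, g' = -0.582 → ψ = 0.684
Converged at ψ = 0.684.
Compositions from xᵢ = zᵢ/(1+ψ(Kᵢ−1)), yᵢ = Kᵢxᵢ:
  1: x = 0.080, y = 0.236
  2: x = 0.125, y = 0.293
  3: x = 0.300, y = 0.282
  4: x = 0.495, y = 0.188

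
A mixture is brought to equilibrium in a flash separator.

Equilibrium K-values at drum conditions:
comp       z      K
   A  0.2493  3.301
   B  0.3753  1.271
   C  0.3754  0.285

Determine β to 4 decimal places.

β = 0.4192

Material balance + equilibrium reduce to Σ zᵢ(Kᵢ−1)/(1+β(Kᵢ−1)) = 0.
Check two-phase: ΣzᵢKᵢ = 1.4069 > 1 and Σzᵢ/Kᵢ = 1.6880 > 1, so g(0) = 0.4069 > 0 and g(1) = -0.6880 < 0.
Newton iteration, β⁰ = 0.5:
  β = 0.5000: g = -0.06144, g' = -0.7717 → β = 0.4204
  β = 0.4204: g = -0.00086, g' = -0.7556 → β = 0.4192
Converged at β = 0.4192.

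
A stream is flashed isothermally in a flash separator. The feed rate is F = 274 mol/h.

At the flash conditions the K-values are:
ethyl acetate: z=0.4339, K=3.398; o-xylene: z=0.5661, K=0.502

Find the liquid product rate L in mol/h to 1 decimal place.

Let ψ = V/F and solve Σ zᵢ(Kᵢ−1)/(1+ψ(Kᵢ−1)) = 0.
Feasibility: ΣzᵢKᵢ = 1.7586, Σzᵢ/Kᵢ = 1.2554 — both > 1, two phases present.
Binary case is linear: z₁(K₁−1)(1+ψ(K₂−1)) + z₂(K₂−1)(1+ψ(K₁−1)) = 0
⇒ ψ = [z₁(K₁−1)+z₂(K₂−1)] / [−(K₁−1)(K₂−1)] = 0.75857/1.19420 = 0.6352
Then V = ψ·F = 0.6352·274 = 174.0 mol/h and L = F − V = 100.0 mol/h.

L = 100.0 mol/h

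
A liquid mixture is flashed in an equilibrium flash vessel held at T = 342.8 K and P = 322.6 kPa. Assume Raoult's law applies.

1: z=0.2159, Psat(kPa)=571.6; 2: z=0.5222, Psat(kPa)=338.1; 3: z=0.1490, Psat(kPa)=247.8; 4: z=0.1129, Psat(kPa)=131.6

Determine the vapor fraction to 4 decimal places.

ψ = 0.5666

Raoult's law: Kᵢ = Pᵢˢᵃᵗ/P = Pᵢˢᵃᵗ/322.6.
  K_1 = 571.6/322.6 = 1.771854, K_2 = 338.1/322.6 = 1.048047, K_3 = 247.8/322.6 = 0.768134, K_4 = 131.6/322.6 = 0.407936
Material balance + equilibrium reduce to Σ zᵢ(Kᵢ−1)/(1+ψ(Kᵢ−1)) = 0.
Feasibility: ΣzᵢKᵢ = 1.0903, Σzᵢ/Kᵢ = 1.0908 — both > 1, two phases present.
Newton–Raphson from ψ = 0.5:
  ψ = 0.5000: g = 0.01071, g' = -0.1582 → ψ = 0.5677
  ψ = 0.5677: g = -0.00017, g' = -0.1637 → ψ = 0.5666
Converged at ψ = 0.5666.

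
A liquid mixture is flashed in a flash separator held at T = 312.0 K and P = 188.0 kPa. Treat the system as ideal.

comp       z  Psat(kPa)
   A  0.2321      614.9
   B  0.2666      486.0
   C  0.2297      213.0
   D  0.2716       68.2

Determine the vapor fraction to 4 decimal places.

ψ = 0.8622

Raoult's law: Kᵢ = Pᵢˢᵃᵗ/P = Pᵢˢᵃᵗ/188.0.
  K_A = 614.9/188.0 = 3.270745, K_B = 486.0/188.0 = 2.585106, K_C = 213.0/188.0 = 1.132979, K_D = 68.2/188.0 = 0.362766
Newton iteration, ψ⁰ = 0.45:
  ψ = 0.4500: g = 0.29349, g' = -0.7414 → ψ = 0.8459
  ψ = 0.8459: g = 0.01299, g' = -0.7848 → ψ = 0.8624
  ψ = 0.8624: g = -0.00015, g' = -0.8032 → ψ = 0.8622
Converged at ψ = 0.8622.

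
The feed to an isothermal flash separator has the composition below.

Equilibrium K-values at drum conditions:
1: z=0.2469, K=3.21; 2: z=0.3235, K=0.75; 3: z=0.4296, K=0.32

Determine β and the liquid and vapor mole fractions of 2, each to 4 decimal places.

β = 0.1505, x_2 = 0.3361, y_2 = 0.2521

Material balance + equilibrium reduce to Σ zᵢ(Kᵢ−1)/(1+β(Kᵢ−1)) = 0.
Check two-phase: ΣzᵢKᵢ = 1.1726 > 1 and Σzᵢ/Kᵢ = 1.8507 > 1, so g(0) = 0.1726 > 0 and g(1) = -0.8507 < 0.
Newton–Raphson from β = 0.5:
  β = 0.5000: g = -0.27583, g' = -0.7546 → β = 0.1345
  β = 0.1345: g = 0.01544, g' = -0.9790 → β = 0.1502
  β = 0.1502: g = 0.00025, g' = -0.9479 → β = 0.1505
Converged at β = 0.1505.
Compositions from xᵢ = zᵢ/(1+β(Kᵢ−1)), yᵢ = Kᵢxᵢ:
  1: x = 0.1853, y = 0.5947
  2: x = 0.3361, y = 0.2521
  3: x = 0.4786, y = 0.1531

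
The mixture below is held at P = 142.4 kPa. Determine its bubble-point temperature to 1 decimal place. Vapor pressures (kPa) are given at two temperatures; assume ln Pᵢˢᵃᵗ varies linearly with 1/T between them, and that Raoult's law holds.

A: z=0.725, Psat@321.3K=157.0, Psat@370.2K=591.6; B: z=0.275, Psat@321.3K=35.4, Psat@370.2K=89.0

Bubble-point temperature: ΣzᵢPᵢˢᵃᵗ(T) = P. Interpolate ln Pᵢˢᵃᵗ = aᵢ + bᵢ/T.
  T = 321.3 K: ΣzᵢPᵢˢᵃᵗ = 123.56 kPa
  T = 370.2 K: ΣzᵢPᵢˢᵃᵗ = 453.39 kPa
  T = 345.8 K: ΣzᵢPᵢˢᵃᵗ = 247.84 kPa
  T = 333.6 K: ΣzᵢPᵢˢᵃᵗ = 177.43 kPa
  T = 327.5 K: ΣzᵢPᵢˢᵃᵗ = 148.77 kPa
  T = 324.4 K: ΣzᵢPᵢˢᵃᵗ = 135.70 kPa
  T = 325.9 K: ΣzᵢPᵢˢᵃᵗ = 141.90 kPa
Interpolating between 325.9 K and 327.5 K gives T ≈ 326.0 K.

T = 326.0 K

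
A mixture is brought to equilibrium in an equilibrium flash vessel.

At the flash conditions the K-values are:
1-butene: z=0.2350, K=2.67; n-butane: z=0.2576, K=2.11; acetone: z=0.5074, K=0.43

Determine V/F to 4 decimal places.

V/F = 0.4896

Newton–Raphson from V/F = 0.64:
  V/F = 0.6400: g = -0.09844, g' = -0.6702 → V/F = 0.4931
  V/F = 0.4931: g = -0.00228, g' = -0.6486 → V/F = 0.4896
Converged at V/F = 0.4896.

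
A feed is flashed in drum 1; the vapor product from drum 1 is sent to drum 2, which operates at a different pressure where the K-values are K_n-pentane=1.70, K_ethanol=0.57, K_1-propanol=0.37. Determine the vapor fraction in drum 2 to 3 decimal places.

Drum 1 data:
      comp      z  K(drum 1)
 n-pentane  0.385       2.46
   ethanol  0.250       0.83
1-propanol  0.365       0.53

V/F (drum 2) = 0.184

Drum 1:
Let ψ₁ = V/F and solve Σ zᵢ(Kᵢ−1)/(1+ψ₁(Kᵢ−1)) = 0.
Check two-phase: ΣzᵢKᵢ = 1.348 > 1 and Σzᵢ/Kᵢ = 1.146 > 1, so g(0) = 0.348 > 0 and g(1) = -0.146 < 0.
Newton iteration, ψ₁⁰ = 0.5:
  ψ₁ = 0.500: g = 0.0542, g' = -0.421 → ψ₁ = 0.629
  ψ₁ = 0.629: g = 0.0019, g' = -0.395 → ψ₁ = 0.634
Converged at ψ₁ = 0.634.
Drum-1 compositions:
  n-pentane: x = 0.200, y = 0.492
  ethanol: x = 0.280, y = 0.233
  1-propanol: x = 0.520, y = 0.276
Drum-2 feed = drum-1 vapor: z₂ = (0.4919, 0.2326, 0.2755).
Drum 2:
Rachford–Rice: g(ψ₂) = Σ zᵢ(Kᵢ−1)/(1+ψ₂(Kᵢ−1)) = 0.
g(0) = ΣzᵢKᵢ − 1 = 0.071 and g(1) = 1 − Σzᵢ/Kᵢ = -0.442, so a root lies in (0, 1).
Newton iteration, ψ₂⁰ = 0.47:
  ψ₂ = 0.470: g = -0.1128, g' = -0.425 → ψ₂ = 0.204
  ψ₂ = 0.204: g = -0.0076, g' = -0.380 → ψ₂ = 0.184
Converged at ψ₂ = 0.184.
  n-pentane: x = 0.436, y = 0.741
  ethanol: x = 0.253, y = 0.144
  1-propanol: x = 0.312, y = 0.115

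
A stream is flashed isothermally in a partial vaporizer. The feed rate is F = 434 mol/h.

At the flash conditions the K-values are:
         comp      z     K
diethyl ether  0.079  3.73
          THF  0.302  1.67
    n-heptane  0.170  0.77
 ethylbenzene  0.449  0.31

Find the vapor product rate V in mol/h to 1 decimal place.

V = 35.5 mol/h

Iterate (Newton) starting at β = 0.5:
  β = 0.500: g = -0.2744, g' = -0.691 → β = 0.103
  β = 0.103: g = -0.0159, g' = -0.735 → β = 0.081
  β = 0.081: g = 0.0003, g' = -0.766 → β = 0.082
Converged at β = 0.082.
Then V = β·F = 0.0817·434 = 35.5 mol/h and L = F − V = 398.5 mol/h.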